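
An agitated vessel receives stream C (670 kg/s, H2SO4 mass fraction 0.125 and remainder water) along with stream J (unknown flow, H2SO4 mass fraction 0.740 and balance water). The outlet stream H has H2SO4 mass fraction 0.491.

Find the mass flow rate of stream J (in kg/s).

Let J be the unknown flow. Total out = 670 + J.
H2SO4 balance: 83.75 + 0.740·J = 0.491·(670 + J)
(0.740 − 0.491)·J = 0.491×670 − 83.75 = 245.22
J = 245.22 / 0.249 = 984.82 kg/s

984.8 kg/s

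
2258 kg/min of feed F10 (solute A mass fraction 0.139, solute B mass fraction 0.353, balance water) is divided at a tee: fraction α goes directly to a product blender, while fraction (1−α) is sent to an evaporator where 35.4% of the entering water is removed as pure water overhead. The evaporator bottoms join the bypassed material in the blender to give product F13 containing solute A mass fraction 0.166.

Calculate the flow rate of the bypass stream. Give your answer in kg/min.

215.7 kg/min

All 2258×0.139 = 313.86 kg/min of solute A reaches F13, so F13 = 313.86/0.166 = 1890.7 kg/min and vapour = 367.27 kg/min.
The evaporator receives (1−α)·2258 of feed at 0.508 water and removes 0.354 of that water:
0.354×0.508×(1−α)×2258 = 367.27
(1−α) = 367.27/406.06 = 0.9045;  α = 0.0955.
Bypass flow = 0.0955×2258 = 215.73 kg/min.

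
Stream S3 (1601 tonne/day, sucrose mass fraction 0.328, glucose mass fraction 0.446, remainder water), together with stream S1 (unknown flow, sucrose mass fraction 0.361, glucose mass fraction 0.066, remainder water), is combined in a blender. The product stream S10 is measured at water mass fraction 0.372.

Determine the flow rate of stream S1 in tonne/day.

Let S1 be the unknown flow. Total out = 1601 + S1.
water balance: 361.83 + 0.573·S1 = 0.372·(1601 + S1)
(0.573 − 0.372)·S1 = 0.372×1601 − 361.83 = 233.75
S1 = 233.75 / 0.201 = 1162.9 tonne/day

1163 tonne/day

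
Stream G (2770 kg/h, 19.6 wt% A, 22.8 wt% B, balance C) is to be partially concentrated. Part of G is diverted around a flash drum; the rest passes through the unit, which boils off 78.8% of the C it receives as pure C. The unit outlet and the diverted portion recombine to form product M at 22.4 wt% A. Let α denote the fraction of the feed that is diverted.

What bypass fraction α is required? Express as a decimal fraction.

All 2770×0.196 = 542.92 kg/h of A reaches M, so M = 542.92/0.224 = 2423.8 kg/h and vapour = 346.25 kg/h.
The evaporator receives (1−α)·2770 of feed at 0.576 C and removes 0.788 of that C:
0.788×0.576×(1−α)×2770 = 346.25
(1−α) = 346.25/1257.3 = 0.2754;  α = 0.7246.

0.725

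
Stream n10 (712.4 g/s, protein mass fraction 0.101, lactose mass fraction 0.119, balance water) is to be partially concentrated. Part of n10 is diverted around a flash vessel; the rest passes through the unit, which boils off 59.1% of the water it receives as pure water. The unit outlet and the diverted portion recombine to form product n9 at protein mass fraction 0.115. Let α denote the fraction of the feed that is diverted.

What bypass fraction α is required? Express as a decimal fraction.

0.736

All 712.4×0.101 = 71.952 g/s of protein reaches n9, so n9 = 71.952/0.115 = 625.67 g/s and vapour = 86.727 g/s.
The evaporator receives (1−α)·712.4 of feed at 0.780 water and removes 0.591 of that water:
0.591×0.780×(1−α)×712.4 = 86.727
(1−α) = 86.727/328.4 = 0.2641;  α = 0.7359.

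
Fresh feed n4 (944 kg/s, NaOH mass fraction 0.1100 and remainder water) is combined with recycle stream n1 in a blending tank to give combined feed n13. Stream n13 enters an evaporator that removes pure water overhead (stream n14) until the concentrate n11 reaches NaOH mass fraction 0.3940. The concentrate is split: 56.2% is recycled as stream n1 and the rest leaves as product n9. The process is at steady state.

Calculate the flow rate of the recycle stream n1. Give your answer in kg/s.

Overall NaOH balance (none leaves overhead): NaOH in fresh feed = NaOH in product, i.e. 944×0.110 = (1−0.562)·n11·0.394.
n11 = 103.84/(0.394×0.438) = 601.72 kg/s.
Recycle n1 = 0.562×601.72 = 338.17 kg/s.

338.2 kg/s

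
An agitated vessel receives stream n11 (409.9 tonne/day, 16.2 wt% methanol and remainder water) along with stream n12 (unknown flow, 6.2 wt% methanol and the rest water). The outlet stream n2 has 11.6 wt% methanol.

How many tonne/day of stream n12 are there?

Let n12 be the unknown flow. Total out = 409.9 + n12.
methanol balance: 66.404 + 0.062·n12 = 0.116·(409.9 + n12)
(0.062 − 0.116)·n12 = 0.116×409.9 − 66.404 = -18.855
n12 = -18.855 / -0.054 = 349.17 tonne/day

349.2 tonne/day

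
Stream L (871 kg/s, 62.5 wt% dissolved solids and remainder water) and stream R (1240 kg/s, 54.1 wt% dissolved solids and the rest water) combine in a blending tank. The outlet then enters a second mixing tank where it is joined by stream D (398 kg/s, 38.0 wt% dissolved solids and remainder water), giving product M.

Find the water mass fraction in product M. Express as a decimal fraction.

Overall, product flow = 2509 kg/s.
water in = 871×0.375 + 1240×0.459 + 398×0.620 = 1142.5 kg/s.
water fraction in M = 0.4554.

0.4554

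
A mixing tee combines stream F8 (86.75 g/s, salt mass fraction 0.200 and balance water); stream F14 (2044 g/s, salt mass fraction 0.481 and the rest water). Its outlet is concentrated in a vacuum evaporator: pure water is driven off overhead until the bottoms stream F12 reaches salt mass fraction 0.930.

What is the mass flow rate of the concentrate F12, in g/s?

1076 g/s

salt entering = 86.75×0.200 + 2044×0.481 = 1000.5 g/s.
All salt reports to F12, so F12 = 1000.5/0.930 = 1075.8 g/s.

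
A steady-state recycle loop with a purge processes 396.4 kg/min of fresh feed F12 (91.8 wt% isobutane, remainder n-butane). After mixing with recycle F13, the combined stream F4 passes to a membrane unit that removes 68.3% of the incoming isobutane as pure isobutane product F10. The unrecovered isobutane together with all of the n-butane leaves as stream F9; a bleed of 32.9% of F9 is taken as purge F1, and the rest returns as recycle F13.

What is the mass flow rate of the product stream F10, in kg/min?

315.7 kg/min

isobutane in F4: m_A = 396.4×0.918 + (1−0.329)·(1−0.683)·m_A, so m_A = 363.9/0.7873 = 462.21 kg/min.
Product F10 = 0.683×462.21 = 315.69 kg/min.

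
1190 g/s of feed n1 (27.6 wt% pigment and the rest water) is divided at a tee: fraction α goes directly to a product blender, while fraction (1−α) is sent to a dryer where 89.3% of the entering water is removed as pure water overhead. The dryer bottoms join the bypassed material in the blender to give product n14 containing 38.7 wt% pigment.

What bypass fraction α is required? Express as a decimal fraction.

0.556

All 1190×0.276 = 328.44 g/s of pigment reaches n14, so n14 = 328.44/0.387 = 848.68 g/s and vapour = 341.32 g/s.
The evaporator receives (1−α)·1190 of feed at 0.724 water and removes 0.893 of that water:
0.893×0.724×(1−α)×1190 = 341.32
(1−α) = 341.32/769.37 = 0.4436;  α = 0.5564.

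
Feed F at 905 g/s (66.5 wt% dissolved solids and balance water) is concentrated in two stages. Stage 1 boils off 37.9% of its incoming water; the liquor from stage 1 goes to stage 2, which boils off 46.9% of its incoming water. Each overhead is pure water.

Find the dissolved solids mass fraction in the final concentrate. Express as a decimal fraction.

0.8575

water in feed = 905×0.335 = 303.18 g/s.
After stage 1: water left = (1−0.379)×303.18 = 188.27; stream total = 790.1 g/s.
After stage 2: water left = (1−0.469)×188.27 = 99.972; final concentrate = 701.8 g/s.
dissolved solids fraction = 601.83/701.8 = 0.8575.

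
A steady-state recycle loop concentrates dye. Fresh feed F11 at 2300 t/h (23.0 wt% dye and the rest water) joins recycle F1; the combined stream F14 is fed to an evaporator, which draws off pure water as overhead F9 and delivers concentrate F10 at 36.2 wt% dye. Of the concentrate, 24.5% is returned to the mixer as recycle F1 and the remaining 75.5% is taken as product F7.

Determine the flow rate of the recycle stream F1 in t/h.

Overall dye balance (none leaves overhead): dye in fresh feed = dye in product, i.e. 2300×0.230 = (1−0.245)·F10·0.362.
F10 = 529/(0.362×0.755) = 1935.5 t/h.
Recycle F1 = 0.245×1935.5 = 474.21 t/h.

474.2 t/h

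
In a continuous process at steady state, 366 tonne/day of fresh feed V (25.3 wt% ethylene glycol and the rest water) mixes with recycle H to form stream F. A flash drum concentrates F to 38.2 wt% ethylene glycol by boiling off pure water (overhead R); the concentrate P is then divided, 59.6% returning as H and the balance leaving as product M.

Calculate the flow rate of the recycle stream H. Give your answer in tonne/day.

Overall ethylene glycol balance (none leaves overhead): ethylene glycol in fresh feed = ethylene glycol in product, i.e. 366×0.253 = (1−0.596)·P·0.382.
P = 92.598/(0.382×0.404) = 600.01 tonne/day.
Recycle H = 0.596×600.01 = 357.6 tonne/day.

357.6 tonne/day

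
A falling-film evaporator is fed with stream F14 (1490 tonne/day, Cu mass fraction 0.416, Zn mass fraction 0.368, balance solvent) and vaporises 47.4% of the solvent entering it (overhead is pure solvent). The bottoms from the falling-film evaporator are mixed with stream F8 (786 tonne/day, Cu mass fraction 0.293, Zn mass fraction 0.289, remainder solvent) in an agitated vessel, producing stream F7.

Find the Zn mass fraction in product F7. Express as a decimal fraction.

0.365

Vapour removed = 0.474×0.216×1490 = 152.55 tonne/day; concentrate = 1337.4 tonne/day.
Zn reaching the mixer = 548.32 (from concentrate) + 786×0.289 = 775.47 tonne/day.
Product flow = 1337.4 + 786 = 2123.4 tonne/day; Zn fraction = 0.365.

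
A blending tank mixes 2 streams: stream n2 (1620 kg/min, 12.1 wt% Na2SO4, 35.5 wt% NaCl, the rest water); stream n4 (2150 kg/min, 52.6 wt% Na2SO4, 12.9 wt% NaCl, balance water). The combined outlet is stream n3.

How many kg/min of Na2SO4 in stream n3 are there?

Na2SO4 out = Na2SO4 in = 1620×0.121 + 2150×0.526 = 1326.9 kg/min.

1327 kg/min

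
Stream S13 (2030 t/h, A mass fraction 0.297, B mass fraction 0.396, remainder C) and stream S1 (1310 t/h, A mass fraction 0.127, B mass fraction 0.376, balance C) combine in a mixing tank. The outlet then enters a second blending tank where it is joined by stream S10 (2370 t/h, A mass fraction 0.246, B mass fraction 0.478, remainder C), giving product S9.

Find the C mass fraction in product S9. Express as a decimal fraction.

Overall, product flow = 5710 t/h.
C in = 2030×0.307 + 1310×0.497 + 2370×0.276 = 1928.4 t/h.
C fraction in S9 = 0.338.

0.338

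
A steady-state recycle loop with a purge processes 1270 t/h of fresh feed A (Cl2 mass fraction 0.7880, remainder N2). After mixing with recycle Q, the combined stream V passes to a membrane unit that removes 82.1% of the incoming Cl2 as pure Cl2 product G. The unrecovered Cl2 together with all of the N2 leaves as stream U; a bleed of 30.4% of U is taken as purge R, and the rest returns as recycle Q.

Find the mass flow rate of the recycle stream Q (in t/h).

N2 enters only via A and leaves only via the purge: 1270×0.212 = 0.304×(N2 in U), and the membrane unit passes all N2, so N2 in V = N2 in U = 885.66 t/h.
Cl2 in V: m_A = 1270×0.788 + (1−0.304)·(1−0.821)·m_A, so m_A = 1000.8/0.8754 = 1143.2 t/h.
U = (1−0.821)×1143.2 + 885.66 = 1090.3 t/h.
Recycle Q = (1−0.304)×1090.3 = 758.84 t/h.

758.8 t/h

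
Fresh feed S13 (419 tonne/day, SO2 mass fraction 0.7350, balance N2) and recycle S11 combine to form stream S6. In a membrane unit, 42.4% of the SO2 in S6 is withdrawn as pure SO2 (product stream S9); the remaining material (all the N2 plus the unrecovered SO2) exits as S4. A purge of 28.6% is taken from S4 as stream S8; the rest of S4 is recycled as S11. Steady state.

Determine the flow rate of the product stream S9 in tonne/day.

SO2 in S6: m_A = 419×0.735 + (1−0.286)·(1−0.424)·m_A, so m_A = 307.96/0.5887 = 523.1 tonne/day.
Product S9 = 0.424×523.1 = 221.79 tonne/day.

221.8 tonne/day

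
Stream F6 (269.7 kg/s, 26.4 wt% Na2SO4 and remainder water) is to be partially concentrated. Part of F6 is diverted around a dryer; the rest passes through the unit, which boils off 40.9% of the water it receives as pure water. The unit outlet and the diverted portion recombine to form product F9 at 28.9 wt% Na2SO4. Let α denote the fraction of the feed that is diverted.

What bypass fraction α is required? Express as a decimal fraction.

All 269.7×0.264 = 71.201 kg/s of Na2SO4 reaches F9, so F9 = 71.201/0.289 = 246.37 kg/s and vapour = 23.33 kg/s.
The evaporator receives (1−α)·269.7 of feed at 0.736 water and removes 0.409 of that water:
0.409×0.736×(1−α)×269.7 = 23.33
(1−α) = 23.33/81.186 = 0.2874;  α = 0.7126.

0.713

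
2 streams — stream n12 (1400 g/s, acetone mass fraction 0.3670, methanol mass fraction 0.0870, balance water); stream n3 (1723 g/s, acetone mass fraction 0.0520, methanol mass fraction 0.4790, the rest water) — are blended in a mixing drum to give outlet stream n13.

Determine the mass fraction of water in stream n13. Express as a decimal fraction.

0.5035

Total flow out = 1400 + 1723 = 3123 g/s.
water in = 1400×0.546 + 1723×0.469 = 1572.5 g/s.
water mass fraction in n13 = 1572.5/3123 = 0.5035.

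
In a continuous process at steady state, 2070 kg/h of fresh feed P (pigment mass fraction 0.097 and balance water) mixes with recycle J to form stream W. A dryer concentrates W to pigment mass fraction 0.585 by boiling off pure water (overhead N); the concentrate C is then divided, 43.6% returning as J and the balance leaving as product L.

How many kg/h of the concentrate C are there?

Overall pigment balance (none leaves overhead): pigment in fresh feed = pigment in product, i.e. 2070×0.097 = (1−0.436)·C·0.585.
C = 200.79/(0.585×0.564) = 608.57 kg/h.

608.6 kg/h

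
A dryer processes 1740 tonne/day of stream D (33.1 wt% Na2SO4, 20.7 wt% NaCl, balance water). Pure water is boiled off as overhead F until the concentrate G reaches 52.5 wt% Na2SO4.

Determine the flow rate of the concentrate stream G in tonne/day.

Na2SO4 is conserved: 1740×0.331 = 575.94 tonne/day all reports to the concentrate.
Concentrate = 575.94/(target fraction) = 1097 tonne/day.

1097 tonne/day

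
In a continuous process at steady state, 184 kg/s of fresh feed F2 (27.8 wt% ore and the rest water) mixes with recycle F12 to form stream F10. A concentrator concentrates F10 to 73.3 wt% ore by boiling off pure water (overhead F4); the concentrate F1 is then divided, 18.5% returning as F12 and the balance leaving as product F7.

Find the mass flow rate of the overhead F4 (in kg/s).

Overall ore balance (none leaves overhead): ore in fresh feed = ore in product, i.e. 184×0.278 = (1−0.185)·F1·0.733.
F1 = 51.152/(0.733×0.815) = 85.625 kg/s.
Recycle F12 = 0.185×85.625 = 15.841 kg/s.
Combined feed F10 = 184 + 15.841 = 199.84 kg/s.
Overhead F4 = F10 − F1 = 199.84 − 85.625 = 114.22 kg/s.

114.2 kg/s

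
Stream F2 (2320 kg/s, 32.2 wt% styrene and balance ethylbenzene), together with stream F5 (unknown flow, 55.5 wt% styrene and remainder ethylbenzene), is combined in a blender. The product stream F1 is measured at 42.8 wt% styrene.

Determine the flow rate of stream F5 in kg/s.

Let F5 be the unknown flow. Total out = 2320 + F5.
styrene balance: 747.04 + 0.555·F5 = 0.428·(2320 + F5)
(0.555 − 0.428)·F5 = 0.428×2320 − 747.04 = 245.92
F5 = 245.92 / 0.127 = 1936.4 kg/s

1936 kg/s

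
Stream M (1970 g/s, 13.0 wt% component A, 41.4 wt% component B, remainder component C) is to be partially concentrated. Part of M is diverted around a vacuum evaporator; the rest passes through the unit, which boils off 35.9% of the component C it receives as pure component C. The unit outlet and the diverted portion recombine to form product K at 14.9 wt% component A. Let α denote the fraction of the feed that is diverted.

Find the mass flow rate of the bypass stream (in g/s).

435.5 g/s

All 1970×0.130 = 256.1 g/s of component A reaches K, so K = 256.1/0.149 = 1718.8 g/s and vapour = 251.21 g/s.
The evaporator receives (1−α)·1970 of feed at 0.456 component C and removes 0.359 of that component C:
0.359×0.456×(1−α)×1970 = 251.21
(1−α) = 251.21/322.5 = 0.7789;  α = 0.2211.
Bypass flow = 0.2211×1970 = 435.47 g/s.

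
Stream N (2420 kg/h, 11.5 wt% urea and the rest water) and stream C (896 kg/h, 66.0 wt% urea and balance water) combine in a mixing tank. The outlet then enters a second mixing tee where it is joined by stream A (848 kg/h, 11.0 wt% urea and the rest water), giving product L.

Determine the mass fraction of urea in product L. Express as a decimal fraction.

Overall, product flow = 4164 kg/h.
urea in = 2420×0.115 + 896×0.660 + 848×0.110 = 962.94 kg/h.
urea fraction in L = 0.2313.

0.2313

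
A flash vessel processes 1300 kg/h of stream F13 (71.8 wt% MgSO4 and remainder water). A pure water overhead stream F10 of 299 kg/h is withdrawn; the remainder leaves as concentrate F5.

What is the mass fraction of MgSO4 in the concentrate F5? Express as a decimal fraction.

MgSO4 is not removed: 1300×0.718 = 933.4 kg/h of MgSO4 enters F5.
Concentrate = 1300 − 299 = 1001 kg/h.
Mass fraction = 933.4/1001 = 0.932.

0.932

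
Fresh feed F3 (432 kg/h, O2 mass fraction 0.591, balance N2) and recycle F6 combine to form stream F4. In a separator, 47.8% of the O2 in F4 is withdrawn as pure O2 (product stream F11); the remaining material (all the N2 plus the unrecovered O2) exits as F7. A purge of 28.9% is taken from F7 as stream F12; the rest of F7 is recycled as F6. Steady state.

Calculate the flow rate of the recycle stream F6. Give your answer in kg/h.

585.4 kg/h

N2 enters only via F3 and leaves only via the purge: 432×0.409 = 0.289×(N2 in F7), and the separator passes all N2, so N2 in F4 = N2 in F7 = 611.38 kg/h.
O2 in F4: m_A = 432×0.591 + (1−0.289)·(1−0.478)·m_A, so m_A = 255.31/0.6289 = 405.99 kg/h.
F7 = (1−0.478)×405.99 + 611.38 = 823.31 kg/h.
Recycle F6 = (1−0.289)×823.31 = 585.37 kg/h.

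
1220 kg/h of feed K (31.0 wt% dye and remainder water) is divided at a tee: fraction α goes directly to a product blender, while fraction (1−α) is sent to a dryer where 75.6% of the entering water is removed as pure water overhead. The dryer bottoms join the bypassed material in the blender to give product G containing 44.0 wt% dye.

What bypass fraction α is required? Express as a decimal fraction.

All 1220×0.310 = 378.2 kg/h of dye reaches G, so G = 378.2/0.440 = 859.55 kg/h and vapour = 360.45 kg/h.
The evaporator receives (1−α)·1220 of feed at 0.690 water and removes 0.756 of that water:
0.756×0.690×(1−α)×1220 = 360.45
(1−α) = 360.45/636.4 = 0.5664;  α = 0.4336.

0.434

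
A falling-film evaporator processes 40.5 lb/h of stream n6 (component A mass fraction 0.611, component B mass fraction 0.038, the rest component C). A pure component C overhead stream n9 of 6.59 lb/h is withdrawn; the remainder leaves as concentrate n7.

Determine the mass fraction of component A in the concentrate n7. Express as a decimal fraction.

0.730

component A is not removed: 40.5×0.611 = 24.745 lb/h of component A enters n7.
Concentrate = 40.5 − 6.59 = 33.91 lb/h.
Mass fraction = 24.745/33.91 = 0.730.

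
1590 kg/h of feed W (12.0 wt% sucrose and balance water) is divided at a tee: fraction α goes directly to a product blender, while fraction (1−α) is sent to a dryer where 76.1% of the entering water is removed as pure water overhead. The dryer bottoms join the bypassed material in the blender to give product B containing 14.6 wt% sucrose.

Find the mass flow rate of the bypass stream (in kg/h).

All 1590×0.120 = 190.8 kg/h of sucrose reaches B, so B = 190.8/0.146 = 1306.8 kg/h and vapour = 283.15 kg/h.
The evaporator receives (1−α)·1590 of feed at 0.880 water and removes 0.761 of that water:
0.761×0.880×(1−α)×1590 = 283.15
(1−α) = 283.15/1064.8 = 0.2659;  α = 0.7341.
Bypass flow = 0.7341×1590 = 1167.2 kg/h.

1167 kg/h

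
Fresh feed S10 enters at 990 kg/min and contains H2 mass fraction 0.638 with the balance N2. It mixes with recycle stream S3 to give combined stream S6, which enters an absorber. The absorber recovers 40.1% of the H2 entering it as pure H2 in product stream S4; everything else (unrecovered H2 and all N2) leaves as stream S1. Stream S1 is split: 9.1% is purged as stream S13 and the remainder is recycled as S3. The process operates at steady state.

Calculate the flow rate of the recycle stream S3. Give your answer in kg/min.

4335 kg/min

N2 enters only via S10 and leaves only via the purge: 990×0.362 = 0.091×(N2 in S1), and the absorber passes all N2, so N2 in S6 = N2 in S1 = 3938.2 kg/min.
H2 in S6: m_A = 990×0.638 + (1−0.091)·(1−0.401)·m_A, so m_A = 631.62/0.4555 = 1386.6 kg/min.
S1 = (1−0.401)×1386.6 + 3938.2 = 4768.8 kg/min.
Recycle S3 = (1−0.091)×4768.8 = 4334.9 kg/min.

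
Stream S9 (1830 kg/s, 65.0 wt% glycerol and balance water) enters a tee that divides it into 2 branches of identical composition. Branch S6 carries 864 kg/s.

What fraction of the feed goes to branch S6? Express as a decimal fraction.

0.472

Fraction to S6 = 864/1830 = 0.4721.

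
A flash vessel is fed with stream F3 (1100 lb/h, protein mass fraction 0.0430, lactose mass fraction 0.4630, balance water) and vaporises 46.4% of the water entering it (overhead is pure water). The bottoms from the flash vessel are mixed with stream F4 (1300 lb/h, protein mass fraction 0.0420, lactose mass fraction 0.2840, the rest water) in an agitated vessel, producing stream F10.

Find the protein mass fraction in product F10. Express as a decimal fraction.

Vapour removed = 0.464×0.494×1100 = 252.14 lb/h; concentrate = 847.86 lb/h.
protein reaching the mixer = 47.3 (from concentrate) + 1300×0.042 = 101.9 lb/h.
Product flow = 847.86 + 1300 = 2147.9 lb/h; protein fraction = 0.0474.

0.0474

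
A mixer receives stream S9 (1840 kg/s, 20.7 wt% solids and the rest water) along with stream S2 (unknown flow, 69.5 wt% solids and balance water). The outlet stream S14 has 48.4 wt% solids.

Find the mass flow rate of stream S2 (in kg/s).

2416 kg/s

Let S2 be the unknown flow. Total out = 1840 + S2.
solids balance: 380.88 + 0.695·S2 = 0.484·(1840 + S2)
(0.695 − 0.484)·S2 = 0.484×1840 − 380.88 = 509.68
S2 = 509.68 / 0.211 = 2415.5 kg/s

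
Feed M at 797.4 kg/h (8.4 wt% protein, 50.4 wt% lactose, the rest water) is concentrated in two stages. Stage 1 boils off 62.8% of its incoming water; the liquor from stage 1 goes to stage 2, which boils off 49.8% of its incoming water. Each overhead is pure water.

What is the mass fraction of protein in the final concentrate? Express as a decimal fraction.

0.126

water in feed = 797.4×0.412 = 328.53 kg/h.
After stage 1: water left = (1−0.628)×328.53 = 122.21; stream total = 591.08 kg/h.
After stage 2: water left = (1−0.498)×122.21 = 61.351; final concentrate = 530.22 kg/h.
protein fraction = 66.982/530.22 = 0.126.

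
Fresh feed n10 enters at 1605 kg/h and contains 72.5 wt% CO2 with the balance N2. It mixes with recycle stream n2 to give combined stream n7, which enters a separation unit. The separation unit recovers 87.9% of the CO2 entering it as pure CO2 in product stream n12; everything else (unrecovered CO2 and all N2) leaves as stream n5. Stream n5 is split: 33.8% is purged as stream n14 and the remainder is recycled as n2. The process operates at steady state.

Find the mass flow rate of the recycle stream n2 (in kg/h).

N2 enters only via n10 and leaves only via the purge: 1605×0.275 = 0.338×(N2 in n5), and the separation unit passes all N2, so N2 in n7 = N2 in n5 = 1305.8 kg/h.
CO2 in n7: m_A = 1605×0.725 + (1−0.338)·(1−0.879)·m_A, so m_A = 1163.6/0.9199 = 1265 kg/h.
n5 = (1−0.879)×1265 + 1305.8 = 1458.9 kg/h.
Recycle n2 = (1−0.338)×1458.9 = 965.79 kg/h.

965.8 kg/h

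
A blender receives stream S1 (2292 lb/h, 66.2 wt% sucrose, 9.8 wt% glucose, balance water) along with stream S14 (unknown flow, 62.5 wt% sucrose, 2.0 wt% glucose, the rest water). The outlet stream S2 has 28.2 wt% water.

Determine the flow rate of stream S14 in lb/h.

Let S14 be the unknown flow. Total out = 2292 + S14.
water balance: 550.08 + 0.355·S14 = 0.282·(2292 + S14)
(0.355 − 0.282)·S14 = 0.282×2292 − 550.08 = 96.264
S14 = 96.264 / 0.073 = 1318.7 lb/h

1319 lb/h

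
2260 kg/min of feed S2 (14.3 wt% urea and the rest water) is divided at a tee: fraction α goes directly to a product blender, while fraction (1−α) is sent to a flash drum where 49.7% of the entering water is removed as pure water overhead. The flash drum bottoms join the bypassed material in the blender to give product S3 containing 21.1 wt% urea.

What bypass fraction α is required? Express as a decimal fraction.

0.243

All 2260×0.143 = 323.18 kg/min of urea reaches S3, so S3 = 323.18/0.211 = 1531.7 kg/min and vapour = 728.34 kg/min.
The evaporator receives (1−α)·2260 of feed at 0.857 water and removes 0.497 of that water:
0.497×0.857×(1−α)×2260 = 728.34
(1−α) = 728.34/962.6 = 0.7566;  α = 0.2434.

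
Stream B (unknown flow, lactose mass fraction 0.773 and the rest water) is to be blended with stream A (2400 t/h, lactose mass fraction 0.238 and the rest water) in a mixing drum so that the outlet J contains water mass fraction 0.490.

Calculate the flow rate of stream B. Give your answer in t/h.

2482 t/h

Let B be the unknown flow. Total out = 2400 + B.
water balance: 1828.8 + 0.227·B = 0.490·(2400 + B)
(0.227 − 0.490)·B = 0.490×2400 − 1828.8 = -652.8
B = -652.8 / -0.263 = 2482.1 t/h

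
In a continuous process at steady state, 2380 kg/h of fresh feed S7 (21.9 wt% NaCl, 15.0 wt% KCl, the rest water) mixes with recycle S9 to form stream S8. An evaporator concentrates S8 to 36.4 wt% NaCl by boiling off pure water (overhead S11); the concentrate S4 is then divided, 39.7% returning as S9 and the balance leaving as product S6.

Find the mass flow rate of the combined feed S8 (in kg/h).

3323 kg/h

Overall NaCl balance (none leaves overhead): NaCl in fresh feed = NaCl in product, i.e. 2380×0.219 = (1−0.397)·S4·0.364.
S4 = 521.22/(0.364×0.603) = 2374.7 kg/h.
Recycle S9 = 0.397×2374.7 = 942.74 kg/h.
Combined feed S8 = 2380 + 942.74 = 3322.7 kg/h.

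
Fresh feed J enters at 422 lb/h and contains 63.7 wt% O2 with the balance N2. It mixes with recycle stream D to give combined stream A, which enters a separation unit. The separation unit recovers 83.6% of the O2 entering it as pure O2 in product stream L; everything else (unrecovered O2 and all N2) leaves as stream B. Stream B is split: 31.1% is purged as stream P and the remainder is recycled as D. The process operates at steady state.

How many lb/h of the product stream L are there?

253.4 lb/h

O2 in A: m_A = 422×0.637 + (1−0.311)·(1−0.836)·m_A, so m_A = 268.81/0.8870 = 303.06 lb/h.
Product L = 0.836×303.06 = 253.36 lb/h.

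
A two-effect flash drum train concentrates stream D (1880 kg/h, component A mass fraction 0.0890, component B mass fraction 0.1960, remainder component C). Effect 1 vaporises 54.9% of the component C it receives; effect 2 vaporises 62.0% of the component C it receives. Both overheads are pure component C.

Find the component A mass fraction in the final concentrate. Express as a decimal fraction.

component C in feed = 1880×0.715 = 1344.2 kg/h.
After stage 1: component C left = (1−0.549)×1344.2 = 606.23; stream total = 1142 kg/h.
After stage 2: component C left = (1−0.620)×606.23 = 230.37; final concentrate = 766.17 kg/h.
component A fraction = 167.32/766.17 = 0.2184.

0.2184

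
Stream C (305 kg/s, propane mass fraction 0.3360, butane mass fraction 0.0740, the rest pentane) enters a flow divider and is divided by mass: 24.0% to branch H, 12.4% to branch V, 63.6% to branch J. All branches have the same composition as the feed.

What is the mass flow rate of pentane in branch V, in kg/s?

Branch V total = 0.124×305 = 37.82 kg/s.
pentane in V = 0.590×37.82 = 22.314 kg/s.

22.31 kg/s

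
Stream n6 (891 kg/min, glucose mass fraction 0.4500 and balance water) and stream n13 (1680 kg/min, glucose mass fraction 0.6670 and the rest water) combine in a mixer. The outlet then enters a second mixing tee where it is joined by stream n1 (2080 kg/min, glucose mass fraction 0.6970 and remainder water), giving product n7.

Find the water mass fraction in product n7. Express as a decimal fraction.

Overall, product flow = 4651 kg/min.
water in = 891×0.550 + 1680×0.333 + 2080×0.303 = 1679.7 kg/min.
water fraction in n7 = 0.3612.

0.3612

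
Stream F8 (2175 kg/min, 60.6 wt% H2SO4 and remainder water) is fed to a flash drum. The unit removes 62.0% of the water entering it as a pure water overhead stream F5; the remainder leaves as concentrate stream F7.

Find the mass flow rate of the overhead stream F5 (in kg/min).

water entering = 2175×0.394 = 856.95 kg/min; overhead removed = 0.620×856.95 = 531.31 kg/min.

531.3 kg/min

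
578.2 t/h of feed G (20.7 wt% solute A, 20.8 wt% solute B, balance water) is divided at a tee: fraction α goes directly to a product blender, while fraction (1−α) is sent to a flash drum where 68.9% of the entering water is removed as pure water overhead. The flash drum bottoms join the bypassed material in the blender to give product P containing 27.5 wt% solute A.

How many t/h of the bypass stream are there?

All 578.2×0.207 = 119.69 t/h of solute A reaches P, so P = 119.69/0.275 = 435.23 t/h and vapour = 142.97 t/h.
The evaporator receives (1−α)·578.2 of feed at 0.585 water and removes 0.689 of that water:
0.689×0.585×(1−α)×578.2 = 142.97
(1−α) = 142.97/233.05 = 0.6135;  α = 0.3865.
Bypass flow = 0.3865×578.2 = 223.49 t/h.

223.5 t/h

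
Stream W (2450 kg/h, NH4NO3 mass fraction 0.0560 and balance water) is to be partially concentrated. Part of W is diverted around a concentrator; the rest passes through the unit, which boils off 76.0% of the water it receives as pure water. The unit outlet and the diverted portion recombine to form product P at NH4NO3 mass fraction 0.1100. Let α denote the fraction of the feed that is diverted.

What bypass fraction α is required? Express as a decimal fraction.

All 2450×0.056 = 137.2 kg/h of NH4NO3 reaches P, so P = 137.2/0.110 = 1247.3 kg/h and vapour = 1202.7 kg/h.
The evaporator receives (1−α)·2450 of feed at 0.944 water and removes 0.760 of that water:
0.760×0.944×(1−α)×2450 = 1202.7
(1−α) = 1202.7/1757.7 = 0.6843;  α = 0.3157.

0.316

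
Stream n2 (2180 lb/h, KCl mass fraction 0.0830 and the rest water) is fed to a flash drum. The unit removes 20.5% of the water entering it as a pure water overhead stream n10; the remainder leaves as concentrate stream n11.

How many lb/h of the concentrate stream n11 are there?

1770 lb/h

water entering = 2180×0.917 = 1999.1 lb/h; overhead removed = 0.205×1999.1 = 409.81 lb/h.
Concentrate = 2180 − 409.81 = 1770.2 lb/h.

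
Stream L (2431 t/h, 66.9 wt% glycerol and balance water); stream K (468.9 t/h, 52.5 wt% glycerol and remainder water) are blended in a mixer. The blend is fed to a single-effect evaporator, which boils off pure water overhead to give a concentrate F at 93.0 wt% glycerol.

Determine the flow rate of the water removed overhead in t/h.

886.4 t/h

glycerol entering = 2431×0.669 + 468.9×0.525 = 1872.5 t/h.
All glycerol reports to F, so F = 1872.5/0.930 = 2013.5 t/h.
Total feed = 2899.9 t/h; overhead = 2899.9 − 2013.5 = 886.45 t/h.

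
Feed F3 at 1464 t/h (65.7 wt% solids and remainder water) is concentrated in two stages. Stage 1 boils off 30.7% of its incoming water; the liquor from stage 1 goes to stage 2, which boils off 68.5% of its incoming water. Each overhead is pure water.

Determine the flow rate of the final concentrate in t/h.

1071 t/h

water in feed = 1464×0.343 = 502.15 t/h.
After stage 1: water left = (1−0.307)×502.15 = 347.99; stream total = 1309.8 t/h.
After stage 2: water left = (1−0.685)×347.99 = 109.62; final concentrate = 1071.5 t/h.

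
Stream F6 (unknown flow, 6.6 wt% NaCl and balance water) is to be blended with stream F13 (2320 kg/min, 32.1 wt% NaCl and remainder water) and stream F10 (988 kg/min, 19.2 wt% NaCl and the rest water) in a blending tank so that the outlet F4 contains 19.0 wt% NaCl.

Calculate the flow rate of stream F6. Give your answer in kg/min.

2467 kg/min

Let F6 be the unknown flow. Total out = 3308 + F6.
NaCl balance: 934.42 + 0.066·F6 = 0.190·(3308 + F6)
(0.066 − 0.190)·F6 = 0.190×3308 − 934.42 = -305.9
F6 = -305.9 / -0.124 = 2466.9 kg/min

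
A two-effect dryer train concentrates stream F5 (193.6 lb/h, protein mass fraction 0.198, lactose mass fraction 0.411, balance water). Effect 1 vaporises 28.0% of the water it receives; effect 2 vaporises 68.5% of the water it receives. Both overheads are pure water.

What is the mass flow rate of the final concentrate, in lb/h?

water in feed = 193.6×0.391 = 75.698 lb/h.
After stage 1: water left = (1−0.280)×75.698 = 54.502; stream total = 172.4 lb/h.
After stage 2: water left = (1−0.685)×54.502 = 17.168; final concentrate = 135.07 lb/h.

135.1 lb/h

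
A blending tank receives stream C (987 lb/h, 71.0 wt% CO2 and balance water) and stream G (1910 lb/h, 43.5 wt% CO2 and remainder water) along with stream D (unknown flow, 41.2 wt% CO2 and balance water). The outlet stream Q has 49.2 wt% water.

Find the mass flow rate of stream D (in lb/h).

624.4 lb/h

Let D be the unknown flow. Total out = 2897 + D.
water balance: 1365.4 + 0.588·D = 0.492·(2897 + D)
(0.588 − 0.492)·D = 0.492×2897 − 1365.4 = 59.944
D = 59.944 / 0.096 = 624.42 lb/h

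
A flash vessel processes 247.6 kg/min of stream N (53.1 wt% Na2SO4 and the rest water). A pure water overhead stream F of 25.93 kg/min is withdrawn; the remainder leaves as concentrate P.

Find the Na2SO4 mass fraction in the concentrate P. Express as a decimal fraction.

Na2SO4 is not removed: 247.6×0.531 = 131.48 kg/min of Na2SO4 enters P.
Concentrate = 247.6 − 25.93 = 221.67 kg/min.
Mass fraction = 131.48/221.67 = 0.5931.

0.5931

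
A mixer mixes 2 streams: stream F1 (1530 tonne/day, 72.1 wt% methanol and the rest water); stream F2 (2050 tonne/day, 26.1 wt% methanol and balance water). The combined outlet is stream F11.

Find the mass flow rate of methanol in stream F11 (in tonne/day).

1638 tonne/day

methanol out = methanol in = 1530×0.721 + 2050×0.261 = 1638.2 tonne/day.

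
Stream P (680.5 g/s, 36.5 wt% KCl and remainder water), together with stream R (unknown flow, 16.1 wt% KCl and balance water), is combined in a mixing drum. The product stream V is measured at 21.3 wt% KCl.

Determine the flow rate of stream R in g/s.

Let R be the unknown flow. Total out = 680.5 + R.
KCl balance: 248.38 + 0.161·R = 0.213·(680.5 + R)
(0.161 − 0.213)·R = 0.213×680.5 − 248.38 = -103.44
R = -103.44 / -0.052 = 1989.2 g/s

1989 g/s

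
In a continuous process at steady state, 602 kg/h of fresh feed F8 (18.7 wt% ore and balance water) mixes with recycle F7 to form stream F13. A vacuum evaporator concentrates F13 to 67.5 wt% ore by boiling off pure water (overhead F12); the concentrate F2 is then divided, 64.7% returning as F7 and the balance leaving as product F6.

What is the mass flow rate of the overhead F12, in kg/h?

Overall ore balance (none leaves overhead): ore in fresh feed = ore in product, i.e. 602×0.187 = (1−0.647)·F2·0.675.
F2 = 112.57/(0.675×0.353) = 472.45 kg/h.
Recycle F7 = 0.647×472.45 = 305.68 kg/h.
Combined feed F13 = 602 + 305.68 = 907.68 kg/h.
Overhead F12 = F13 − F2 = 907.68 − 472.45 = 435.22 kg/h.

435.2 kg/h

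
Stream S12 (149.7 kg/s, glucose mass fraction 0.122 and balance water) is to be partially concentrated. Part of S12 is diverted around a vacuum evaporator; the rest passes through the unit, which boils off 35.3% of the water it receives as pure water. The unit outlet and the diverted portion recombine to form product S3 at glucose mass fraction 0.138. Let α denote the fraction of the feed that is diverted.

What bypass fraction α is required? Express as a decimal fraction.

0.626

All 149.7×0.122 = 18.263 kg/s of glucose reaches S3, so S3 = 18.263/0.138 = 132.34 kg/s and vapour = 17.357 kg/s.
The evaporator receives (1−α)·149.7 of feed at 0.878 water and removes 0.353 of that water:
0.353×0.878×(1−α)×149.7 = 17.357
(1−α) = 17.357/46.397 = 0.3741;  α = 0.6259.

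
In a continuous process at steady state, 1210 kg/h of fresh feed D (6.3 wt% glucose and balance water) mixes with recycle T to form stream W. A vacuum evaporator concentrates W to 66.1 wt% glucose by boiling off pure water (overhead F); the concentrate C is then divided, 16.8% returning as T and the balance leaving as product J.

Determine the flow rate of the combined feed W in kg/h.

1233 kg/h

Overall glucose balance (none leaves overhead): glucose in fresh feed = glucose in product, i.e. 1210×0.063 = (1−0.168)·C·0.661.
C = 76.23/(0.661×0.832) = 138.61 kg/h.
Recycle T = 0.168×138.61 = 23.287 kg/h.
Combined feed W = 1210 + 23.287 = 1233.3 kg/h.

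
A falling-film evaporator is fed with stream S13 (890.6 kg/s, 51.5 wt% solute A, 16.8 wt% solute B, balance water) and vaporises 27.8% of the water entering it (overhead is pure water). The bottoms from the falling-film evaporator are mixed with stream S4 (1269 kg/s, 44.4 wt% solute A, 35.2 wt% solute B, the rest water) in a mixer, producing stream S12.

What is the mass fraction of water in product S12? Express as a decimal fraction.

Vapour removed = 0.278×0.317×890.6 = 78.485 kg/s; concentrate = 812.11 kg/s.
water reaching the mixer = 203.84 (from concentrate) + 1269×0.204 = 462.71 kg/s.
Product flow = 812.11 + 1269 = 2081.1 kg/s; water fraction = 0.222.

0.222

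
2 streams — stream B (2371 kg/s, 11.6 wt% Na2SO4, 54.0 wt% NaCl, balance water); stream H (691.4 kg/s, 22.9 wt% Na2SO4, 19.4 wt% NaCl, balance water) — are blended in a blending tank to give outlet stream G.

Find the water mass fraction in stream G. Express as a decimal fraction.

0.397

Total flow out = 2371 + 691.4 = 3062.4 kg/s.
water in = 2371×0.344 + 691.4×0.577 = 1214.6 kg/s.
water mass fraction in G = 1214.6/3062.4 = 0.397.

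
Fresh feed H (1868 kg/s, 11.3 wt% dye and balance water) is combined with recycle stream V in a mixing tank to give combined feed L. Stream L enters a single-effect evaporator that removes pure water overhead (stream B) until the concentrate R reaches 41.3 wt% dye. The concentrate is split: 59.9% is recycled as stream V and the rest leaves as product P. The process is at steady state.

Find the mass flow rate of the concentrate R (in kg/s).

Overall dye balance (none leaves overhead): dye in fresh feed = dye in product, i.e. 1868×0.113 = (1−0.599)·R·0.413.
R = 211.08/(0.413×0.401) = 1274.6 kg/s.

1275 kg/s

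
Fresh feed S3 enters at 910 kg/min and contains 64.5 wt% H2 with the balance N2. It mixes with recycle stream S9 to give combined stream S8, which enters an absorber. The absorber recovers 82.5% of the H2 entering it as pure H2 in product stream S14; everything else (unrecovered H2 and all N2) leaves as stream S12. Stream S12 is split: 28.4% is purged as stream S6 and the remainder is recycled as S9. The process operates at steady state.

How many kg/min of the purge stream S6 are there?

N2 enters only via S3 and leaves only via the purge: 910×0.355 = 0.284×(N2 in S12), and the absorber passes all N2, so N2 in S8 = N2 in S12 = 1137.5 kg/min.
H2 in S8: m_A = 910×0.645 + (1−0.284)·(1−0.825)·m_A, so m_A = 586.95/0.8747 = 671.03 kg/min.
S12 = (1−0.825)×671.03 + 1137.5 = 1254.9 kg/min.
Purge S6 = 0.284×1254.9 = 356.4 kg/min.

356.4 kg/min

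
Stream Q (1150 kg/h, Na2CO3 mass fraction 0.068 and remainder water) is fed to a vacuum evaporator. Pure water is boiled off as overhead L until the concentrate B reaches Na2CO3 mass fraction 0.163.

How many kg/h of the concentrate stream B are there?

479.8 kg/h

Na2CO3 is conserved: 1150×0.068 = 78.2 kg/h all reports to the concentrate.
Concentrate = 78.2/(target fraction) = 479.75 kg/h.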